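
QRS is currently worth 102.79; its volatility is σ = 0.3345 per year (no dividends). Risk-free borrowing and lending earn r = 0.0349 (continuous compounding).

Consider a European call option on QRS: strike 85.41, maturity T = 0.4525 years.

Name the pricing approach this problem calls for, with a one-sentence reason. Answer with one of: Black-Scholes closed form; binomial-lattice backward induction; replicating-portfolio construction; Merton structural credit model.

Key observation: a European claim on QRS (strike 85.41) — a lognormal (GBM) underlying with constant rate and volatility — has an exact closed-form value; no lattice or capital structure is involved.

framework: Black-Scholes closed form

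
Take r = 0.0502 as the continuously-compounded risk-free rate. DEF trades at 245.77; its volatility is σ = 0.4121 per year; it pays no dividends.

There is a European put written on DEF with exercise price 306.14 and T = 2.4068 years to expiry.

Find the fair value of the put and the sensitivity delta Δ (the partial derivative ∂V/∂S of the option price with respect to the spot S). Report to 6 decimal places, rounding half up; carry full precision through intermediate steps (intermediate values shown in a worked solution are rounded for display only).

price = 78.345072
Δ = -0.434438

σ√T = 0.4121·√2.4068 = 0.639326
d₁ = (ln(S/K) + (r+σ²/2)T) / (σ√T) = (ln(245.77/306.14) + (0.0502+0.4121²/2)·2.4068) / 0.639326 = (-0.219646 + 0.325190) / 0.639326 = 0.165086
d₂ = d₁ − σ√T = 0.165086 − 0.639326 = -0.474240
e^{−rT} = 0.886192
N(−d₁) = 0.434438,  N(−d₂) = 0.682336
Put price V = K·e^{−rT}·N(−d₂) − S·N(−d₁) = 185.116896 − 106.771825 = 78.345072
Δ = −N(−d₁) = -0.434438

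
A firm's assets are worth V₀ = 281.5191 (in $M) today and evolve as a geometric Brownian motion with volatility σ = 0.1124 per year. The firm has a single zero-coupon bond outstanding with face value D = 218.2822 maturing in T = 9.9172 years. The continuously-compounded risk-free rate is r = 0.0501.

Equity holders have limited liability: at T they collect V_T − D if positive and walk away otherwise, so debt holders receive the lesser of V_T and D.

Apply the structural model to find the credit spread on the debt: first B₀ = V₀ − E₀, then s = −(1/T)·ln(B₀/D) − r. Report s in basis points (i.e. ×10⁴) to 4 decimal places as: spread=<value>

spread=3.1243

Equity is a call on the firm's assets struck at D = 218.2822:
d₁ = [ln(V₀/D) + (r + σ²/2)T] / (σ√T)
   = [ln(281.5191/218.2822) + (0.0501 + 0.5·0.1124²)·9.9172] / (0.1124·√9.9172)
   = [0.254412 + 0.559497] / 0.353965 = 2.299403
d₂ = d₁ − σ√T = 2.299403 − 0.353965 = 1.945437
N(d₁) = 0.989259,  N(d₂) = 0.974139,  e^(−rT) = 0.608443
E₀ = V₀·N(d₁) − D·e^(−rT)·N(d₂)
   = 281.5191·0.989259 − 218.2822·0.608443·0.974139 = 149.117656
B₀ = V₀ − E₀ = 281.5191 − 149.117656 = 132.401444
spread = −(1/T)·ln(B₀/D) − r = −(1/9.9172)·ln(132.401444/218.2822) − 0.0501 = 0.00031243
in basis points: 0.00031243 × 10⁴ = 3.1243 bp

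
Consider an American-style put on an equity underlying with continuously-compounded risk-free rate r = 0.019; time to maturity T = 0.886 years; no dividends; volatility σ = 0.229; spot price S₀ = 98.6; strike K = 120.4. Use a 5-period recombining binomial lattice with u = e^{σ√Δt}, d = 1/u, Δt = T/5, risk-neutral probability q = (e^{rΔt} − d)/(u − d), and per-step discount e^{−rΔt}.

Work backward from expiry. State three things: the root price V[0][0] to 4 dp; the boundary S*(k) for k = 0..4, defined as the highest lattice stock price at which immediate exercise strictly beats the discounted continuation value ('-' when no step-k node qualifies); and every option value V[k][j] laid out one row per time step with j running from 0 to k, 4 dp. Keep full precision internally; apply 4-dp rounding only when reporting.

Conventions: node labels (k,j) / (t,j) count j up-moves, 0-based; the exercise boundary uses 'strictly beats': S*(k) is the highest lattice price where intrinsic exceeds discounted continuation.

price = 23.2135
boundary = - 89.5389 81.3105 89.5389 98.6000
tree:
23.2135
30.8611 15.5195
39.0895 22.4379 8.5216
46.5617 30.8611 13.9422 3.0139
53.3472 39.0895 21.8000 5.9691 0.0000
59.5092 46.5617 30.8611 11.8220 0.0000 0.0000

Δt=0.17720, u=1.10120, d=0.90810, q=0.49338, disc=e^(-rΔt)=0.99664
k=5 terminal: V=max(K-S,0) → 59.5092 46.5617 30.8611 11.8220 0.0000 0.0000
k=4: j=0 S=67.0528 intr=53.3472 cont=52.9426 V=53.3472[EX]; j=1 S=81.3105 intr=39.0895 cont=38.6848 V=39.0895[EX]; j=2 S=98.6000 intr=21.8000 cont=21.3953 V=21.8000[EX]; j=3 S=119.5658 intr=0.8342 cont=5.9691 V=5.9691[hold]; j=4 S=144.9897 intr=0.0000 cont=0.0000 V=0.0000[hold]  S*(4)=98.6000
k=3: j=0 S=73.8383 intr=46.5617 cont=46.1570 V=46.5617[EX]; j=1 S=89.5389 intr=30.8611 cont=30.4564 V=30.8611[EX]; j=2 S=108.5780 intr=11.8220 cont=13.9422 V=13.9422[hold]; j=3 S=131.6655 intr=0.0000 cont=3.0139 V=3.0139[hold]  S*(3)=89.5389
k=2: j=0 S=81.3105 intr=39.0895 cont=38.6848 V=39.0895[EX]; j=1 S=98.6000 intr=21.8000 cont=22.4379 V=22.4379[hold]; j=2 S=119.5658 intr=0.8342 cont=8.5216 V=8.5216[hold]  S*(2)=81.3105
k=1: j=0 S=89.5389 intr=30.8611 cont=30.7701 V=30.8611[EX]; j=1 S=108.5780 intr=11.8220 cont=15.5195 V=15.5195[hold]  S*(1)=89.5389
k=0: j=0 S=98.6000 intr=21.8000 cont=23.2135 V=23.2135[hold]  S*(0)=-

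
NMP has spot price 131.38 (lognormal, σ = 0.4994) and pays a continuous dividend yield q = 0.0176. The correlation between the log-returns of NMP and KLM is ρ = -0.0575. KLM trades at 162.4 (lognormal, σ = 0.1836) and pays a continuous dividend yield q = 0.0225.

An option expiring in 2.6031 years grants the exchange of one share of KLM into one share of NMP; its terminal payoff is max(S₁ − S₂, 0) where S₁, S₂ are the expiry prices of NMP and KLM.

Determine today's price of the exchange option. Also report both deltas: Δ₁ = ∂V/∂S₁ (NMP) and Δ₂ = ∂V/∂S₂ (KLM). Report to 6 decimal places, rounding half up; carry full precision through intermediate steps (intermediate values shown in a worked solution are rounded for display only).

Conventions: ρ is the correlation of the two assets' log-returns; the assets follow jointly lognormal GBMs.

exchange price = 34.397679
Δ1 = 0.556790
Δ2 = -0.238629

σ_eff = √(σ₁² + σ₂² − 2ρσ₁σ₂) = √(0.4994² + 0.1836² − 2·-0.0575·0.4994·0.1836) = 0.541898
d₁ = (ln(S₁/S₂) + (q₂ − q₁ + σ_eff²/2)T) / (σ_eff√T) = (ln(131.38/162.4) + (0.0225 − 0.0176 + 0.146827)·2.6031) / 0.874305 = 0.209299
d₂ = d₁ − σ_eff√T = 0.209299 − 0.874305 = -0.665006
N(d₁) = 0.582893,  N(d₂) = 0.253023
V = S₁·e^{−q₁T}·N(d₁) − S₂·e^{−q₂T}·N(d₂) = 73.151104 − 38.753425 = 34.397679
Key observation: pricing in KLM-units makes this a unit-strike call on the ratio S₁/S₂ — the risk-free rate cancels and cannot affect the value.
Δ₁ = e^{−q₁T}·N(d₁) = 0.556790;  Δ₂ = −e^{−q₂T}·N(d₂) = -0.238629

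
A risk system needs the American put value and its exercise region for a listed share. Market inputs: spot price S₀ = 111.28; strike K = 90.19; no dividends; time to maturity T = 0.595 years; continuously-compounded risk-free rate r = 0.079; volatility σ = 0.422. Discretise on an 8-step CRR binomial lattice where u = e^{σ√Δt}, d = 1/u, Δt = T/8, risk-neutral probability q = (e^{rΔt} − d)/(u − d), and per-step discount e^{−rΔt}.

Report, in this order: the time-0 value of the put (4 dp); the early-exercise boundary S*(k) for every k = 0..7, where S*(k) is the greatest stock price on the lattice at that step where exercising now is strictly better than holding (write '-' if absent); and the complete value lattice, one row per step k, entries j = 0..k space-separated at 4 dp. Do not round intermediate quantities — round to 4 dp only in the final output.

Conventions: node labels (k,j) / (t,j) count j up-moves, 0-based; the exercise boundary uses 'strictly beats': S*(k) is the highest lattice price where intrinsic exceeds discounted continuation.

params: Δt=0.07437 u=1.12197 d=0.89129 q=0.49681 e^(-rΔt)=0.99414
t_8 payoffs: 45.8736 34.4037 19.9652 1.7897 0.0000 0.0000 0.0000 0.0000 0.0000
t_7: node(7,0) S=49.7217 payoff=40.4683 vs cont=39.9399 → 40.4683 [stop]  node(7,1) S=62.5906 payoff=27.5994 vs cont=27.0710 → 27.5994 [stop]  node(7,2) S=78.7902 payoff=11.3998 vs cont=10.8714 → 11.3998 [stop]  node(7,3) S=99.1826 payoff=0.0000 vs cont=0.8953 → 0.8953 [wait]  node(7,4) S=124.8529 payoff=0.0000 vs cont=0.0000 → 0.0000 [wait]  node(7,5) S=157.1672 payoff=0.0000 vs cont=0.0000 → 0.0000 [wait]  node(7,6) S=197.8450 payoff=0.0000 vs cont=0.0000 → 0.0000 [wait]  node(7,7) S=249.0511 payoff=0.0000 vs cont=0.0000 → 0.0000 [wait]  ⇒ S*(7)=78.7902
t_6: node(6,0) S=55.7863 payoff=34.4037 vs cont=33.8753 → 34.4037 [stop]  node(6,1) S=70.2248 payoff=19.9652 vs cont=19.4368 → 19.9652 [stop]  node(6,2) S=88.4003 payoff=1.7897 vs cont=6.1449 → 6.1449 [wait]  node(6,3) S=111.2800 payoff=0.0000 vs cont=0.4479 → 0.4479 [wait]  node(6,4) S=140.0814 payoff=0.0000 vs cont=0.0000 → 0.0000 [wait]  node(6,5) S=176.3370 payoff=0.0000 vs cont=0.0000 → 0.0000 [wait]  node(6,6) S=221.9764 payoff=0.0000 vs cont=0.0000 → 0.0000 [wait]  ⇒ S*(6)=70.2248
t_5: node(5,0) S=62.5906 payoff=27.5994 vs cont=27.0710 → 27.5994 [stop]  node(5,1) S=78.7902 payoff=11.3998 vs cont=13.0224 → 13.0224 [wait]  node(5,2) S=99.1826 payoff=0.0000 vs cont=3.2951 → 3.2951 [wait]  node(5,3) S=124.8529 payoff=0.0000 vs cont=0.2240 → 0.2240 [wait]  node(5,4) S=157.1672 payoff=0.0000 vs cont=0.0000 → 0.0000 [wait]  node(5,5) S=197.8450 payoff=0.0000 vs cont=0.0000 → 0.0000 [wait]  ⇒ S*(5)=62.5906
t_4: node(4,0) S=70.2248 payoff=19.9652 vs cont=20.2382 → 20.2382 [wait]  node(4,1) S=88.4003 payoff=1.7897 vs cont=8.1419 → 8.1419 [wait]  node(4,2) S=111.2800 payoff=0.0000 vs cont=1.7590 → 1.7590 [wait]  node(4,3) S=140.0814 payoff=0.0000 vs cont=0.1121 → 0.1121 [wait]  node(4,4) S=176.3370 payoff=0.0000 vs cont=0.0000 → 0.0000 [wait]  ⇒ S*(4)=-
t_3: node(3,0) S=78.7902 payoff=11.3998 vs cont=14.1453 → 14.1453 [wait]  node(3,1) S=99.1826 payoff=0.0000 vs cont=4.9417 → 4.9417 [wait]  node(3,2) S=124.8529 payoff=0.0000 vs cont=0.9353 → 0.9353 [wait]  node(3,3) S=157.1672 payoff=0.0000 vs cont=0.0561 → 0.0561 [wait]  ⇒ S*(3)=-
t_2: node(2,0) S=88.4003 payoff=1.7897 vs cont=9.5168 → 9.5168 [wait]  node(2,1) S=111.2800 payoff=0.0000 vs cont=2.9340 → 2.9340 [wait]  node(2,2) S=140.0814 payoff=0.0000 vs cont=0.4956 → 0.4956 [wait]  ⇒ S*(2)=-
t_1: node(1,0) S=99.1826 payoff=0.0000 vs cont=6.2099 → 6.2099 [wait]  node(1,1) S=124.8529 payoff=0.0000 vs cont=1.7125 → 1.7125 [wait]  ⇒ S*(1)=-
t_0: node(0,0) S=111.2800 payoff=0.0000 vs cont=3.9523 → 3.9523 [wait]  ⇒ S*(0)=-

price = 3.9523
boundary = - - - - - 62.5906 70.2248 78.7902
tree:
3.9523
6.2099 1.7125
9.5168 2.9340 0.4956
14.1453 4.9417 0.9353 0.0561
20.2382 8.1419 1.7590 0.1121 0.0000
27.5994 13.0224 3.2951 0.2240 0.0000 0.0000
34.4037 19.9652 6.1449 0.4479 0.0000 0.0000 0.0000
40.4683 27.5994 11.3998 0.8953 0.0000 0.0000 0.0000 0.0000
45.8736 34.4037 19.9652 1.7897 0.0000 0.0000 0.0000 0.0000 0.0000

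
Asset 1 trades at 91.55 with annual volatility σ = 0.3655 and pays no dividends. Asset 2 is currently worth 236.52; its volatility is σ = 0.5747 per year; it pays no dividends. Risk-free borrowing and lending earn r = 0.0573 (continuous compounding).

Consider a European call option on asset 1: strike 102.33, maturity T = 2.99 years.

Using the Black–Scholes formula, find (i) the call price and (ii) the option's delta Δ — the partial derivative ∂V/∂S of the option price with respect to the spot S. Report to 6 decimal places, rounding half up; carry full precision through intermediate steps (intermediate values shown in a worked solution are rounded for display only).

σ√T = 0.3655·√2.99 = 0.632009
d₁ = (ln(S/K) + (r+σ²/2)T) / (σ√T) = (ln(91.55/102.33) + (0.0573+0.3655²/2)·2.99) / 0.632009 = (-0.111318 + 0.371044) / 0.632009 = 0.410955
d₂ = d₁ − σ√T = 0.410955 − 0.632009 = -0.221054
e^{−rT} = 0.842546
N(d₁) = 0.659447,  N(d₂) = 0.412525
Call price V = S·N(d₁) − K·e^{−rT}·N(d₂) = 60.372380 − 35.566987 = 24.805393
Δ = N(d₁) = 0.659447

price = 24.805393
Δ = 0.659447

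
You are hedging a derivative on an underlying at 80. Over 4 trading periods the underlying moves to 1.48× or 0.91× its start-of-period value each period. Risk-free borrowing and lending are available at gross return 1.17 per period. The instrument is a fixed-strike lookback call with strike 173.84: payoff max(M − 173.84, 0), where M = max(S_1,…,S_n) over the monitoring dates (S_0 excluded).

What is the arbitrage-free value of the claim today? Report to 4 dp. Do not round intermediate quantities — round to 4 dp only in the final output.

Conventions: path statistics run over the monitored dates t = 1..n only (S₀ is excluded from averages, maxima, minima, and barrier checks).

Risk-neutral up-probability p* = (R−d)/(u−d) = (1.17−0.91)/(1.48−0.91) = 0.4561; the claim prices as the p*-weighted sum of path payoffs discounted by R^4.
Enumerate all 2^4 = 16 price paths (U = up ×1.48, D = down ×0.91); each path with k up-moves has probability p*^k·(1−p*)^(4−k).
DDDD: M=72.8000, payoff=0.0000, prob=0.087488
UDDD: M=118.4000, payoff=0.0000, prob=0.073377
DUDD: M=107.7440, payoff=0.0000, prob=0.073377
UUDD: M=175.2320, payoff=1.3920, prob=0.061542
DDUD: M=98.0470, payoff=0.0000, prob=0.073377
UDUD: M=159.4611, payoff=0.0000, prob=0.061542
DUUD: M=159.4611, payoff=0.0000, prob=0.061542
UUUD: M=259.3434, payoff=85.5034, prob=0.051616
DDDU: M=89.2228, payoff=0.0000, prob=0.073377
UDDU: M=145.1096, payoff=0.0000, prob=0.061542
DUDU: M=145.1096, payoff=0.0000, prob=0.061542
UUDU: M=236.0025, payoff=62.1625, prob=0.051616
DDUU: M=145.1096, payoff=0.0000, prob=0.061542
UDUU: M=236.0025, payoff=62.1625, prob=0.051616
DUUU: M=236.0025, payoff=62.1625, prob=0.051616
UUUU: M=383.8282, payoff=209.9882, prob=0.043291
Price = Σ prob·payoff / R^4 = 23.215196 / 1.873887 = 12.3888

price = 12.3888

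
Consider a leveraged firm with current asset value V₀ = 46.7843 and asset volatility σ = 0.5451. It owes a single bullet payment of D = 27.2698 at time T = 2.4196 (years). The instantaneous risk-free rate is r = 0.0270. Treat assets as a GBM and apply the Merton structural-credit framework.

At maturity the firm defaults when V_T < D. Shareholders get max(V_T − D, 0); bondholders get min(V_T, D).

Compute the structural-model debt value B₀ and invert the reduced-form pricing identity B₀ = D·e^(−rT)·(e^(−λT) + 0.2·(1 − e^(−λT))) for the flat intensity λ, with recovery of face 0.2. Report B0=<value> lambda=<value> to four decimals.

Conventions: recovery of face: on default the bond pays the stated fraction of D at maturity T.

Equity is a call on the firm's assets struck at D = 27.2698:
d₁ = [ln(V₀/D) + (r + σ²/2)T] / (σ√T)
   = [ln(46.7843/27.2698) + (0.0270 + 0.5·0.5451²)·2.4196] / (0.5451·√2.4196)
   = [0.539768 + 0.424802] / 0.847907 = 1.137590
d₂ = d₁ − σ√T = 1.137590 − 0.847907 = 0.289683
N(d₁) = 0.872354,  N(d₂) = 0.613971,  e^(−rT) = 0.936759
E₀ = V₀·N(d₁) − D·e^(−rT)·N(d₂)
   = 46.7843·0.872354 − 27.2698·0.936759·0.613971 = 25.128451
B₀ = V₀ − E₀ = 46.7843 − 25.128451 = 21.655849
e^(−λT) = (B₀·e^(rT)/D − 0.2)/(1 − 0.2) = (21.6558·1.067510/27.2698 − 0.2)/0.8 = 0.80967918
λ = −ln(0.80967918)/2.4196 = 0.087253

B0=21.6558 lambda=0.0873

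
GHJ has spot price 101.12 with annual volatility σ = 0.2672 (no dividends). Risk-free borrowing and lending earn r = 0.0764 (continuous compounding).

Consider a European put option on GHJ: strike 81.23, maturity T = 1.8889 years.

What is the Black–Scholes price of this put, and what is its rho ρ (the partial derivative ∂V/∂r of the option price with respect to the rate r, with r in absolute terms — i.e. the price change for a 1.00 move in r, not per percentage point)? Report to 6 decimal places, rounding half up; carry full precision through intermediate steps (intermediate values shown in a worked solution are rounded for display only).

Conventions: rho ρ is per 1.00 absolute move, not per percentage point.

σ√T = 0.2672·√1.8889 = 0.367232
d₁ = (ln(S/K) + (r+σ²/2)T) / (σ√T) = (ln(101.12/81.23) + (0.0764+0.2672²/2)·1.8889) / 0.367232 = (0.219023 + 0.211742) / 0.367232 = 1.173004
d₂ = d₁ − σ√T = 1.173004 − 0.367232 = 0.805772
e^{−rT} = 0.865618
N(−d₁) = 0.120397,  N(−d₂) = 0.210187
Put price V = K·e^{−rT}·N(−d₂) − S·N(−d₁) = 14.779131 − 12.174553 = 2.604578
ρ = −K·T·e^{−rT}·N(−d₂) = -27.916301

price = 2.604578
ρ = -27.916301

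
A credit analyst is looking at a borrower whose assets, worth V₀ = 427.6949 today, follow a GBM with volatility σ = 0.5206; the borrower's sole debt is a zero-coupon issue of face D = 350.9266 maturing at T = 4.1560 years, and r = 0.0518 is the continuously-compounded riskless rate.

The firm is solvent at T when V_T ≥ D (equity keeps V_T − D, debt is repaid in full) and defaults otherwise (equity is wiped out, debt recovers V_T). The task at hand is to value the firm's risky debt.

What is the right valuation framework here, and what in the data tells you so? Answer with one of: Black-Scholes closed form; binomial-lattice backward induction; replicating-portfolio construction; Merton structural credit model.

Key observation: assets follow a GBM and default happens iff V_T < 350.9266; valuing claims on that split (equity as a call, risky debt as the residual) is the structural model's definition.

framework: Merton structural credit model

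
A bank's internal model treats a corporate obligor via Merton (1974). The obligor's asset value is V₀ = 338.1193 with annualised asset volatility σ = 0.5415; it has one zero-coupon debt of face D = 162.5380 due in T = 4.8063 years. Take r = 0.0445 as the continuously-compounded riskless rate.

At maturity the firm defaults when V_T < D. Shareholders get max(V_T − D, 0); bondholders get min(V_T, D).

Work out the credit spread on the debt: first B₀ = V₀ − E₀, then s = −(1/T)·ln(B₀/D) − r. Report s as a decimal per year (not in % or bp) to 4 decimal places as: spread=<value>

With assets at 338.1193 and a single debt payment of 162.5380 at 4.8063 years:
d₁ = [ln(V₀/D) + (r + σ²/2)T] / (σ√T)
   = [ln(338.1193/162.5380) + (0.0445 + 0.5·0.5415²)·4.8063] / (0.5415·√4.8063)
   = [0.732487 + 0.918537] / 1.187145 = 1.390752
d₂ = d₁ − σ√T = 1.390752 − 1.187145 = 0.203606
N(d₁) = 0.917850,  N(d₂) = 0.580669,  e^(−rT) = 0.807445
E₀ = V₀·N(d₁) − D·e^(−rT)·N(d₂)
   = 338.1193·0.917850 − 162.5380·0.807445·0.580669 = 234.135332
B₀ = V₀ − E₀ = 338.1193 − 234.135332 = 103.983968
spread = −(1/T)·ln(B₀/D) − r = −(1/4.8063)·ln(103.983968/162.5380) − 0.0445 = 0.04843533

spread=0.0484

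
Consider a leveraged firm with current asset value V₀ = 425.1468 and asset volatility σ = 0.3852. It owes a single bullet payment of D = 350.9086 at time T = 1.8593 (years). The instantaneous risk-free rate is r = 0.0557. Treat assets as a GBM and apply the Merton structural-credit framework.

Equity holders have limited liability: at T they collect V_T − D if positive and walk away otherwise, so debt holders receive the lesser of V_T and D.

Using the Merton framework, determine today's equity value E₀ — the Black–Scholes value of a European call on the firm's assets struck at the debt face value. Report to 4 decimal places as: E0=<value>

E0=142.6562

Apply the equity-as-call identities (strike 350.9086, horizon 1.8593 years):
d₁ = [ln(V₀/D) + (r + σ²/2)T] / (σ√T)
   = [ln(425.1468/350.9086) + (0.0557 + 0.5·0.3852²)·1.8593] / (0.3852·√1.8593)
   = [0.191909 + 0.241504] / 0.525244 = 0.825164
d₂ = d₁ − σ√T = 0.825164 − 0.525244 = 0.299920
N(d₁) = 0.795361,  N(d₂) = 0.617881,  e^(−rT) = 0.901619
E₀ = V₀·N(d₁) − D·e^(−rT)·N(d₂)
   = 425.1468·0.795361 − 350.9086·0.901619·0.617881 = 142.656238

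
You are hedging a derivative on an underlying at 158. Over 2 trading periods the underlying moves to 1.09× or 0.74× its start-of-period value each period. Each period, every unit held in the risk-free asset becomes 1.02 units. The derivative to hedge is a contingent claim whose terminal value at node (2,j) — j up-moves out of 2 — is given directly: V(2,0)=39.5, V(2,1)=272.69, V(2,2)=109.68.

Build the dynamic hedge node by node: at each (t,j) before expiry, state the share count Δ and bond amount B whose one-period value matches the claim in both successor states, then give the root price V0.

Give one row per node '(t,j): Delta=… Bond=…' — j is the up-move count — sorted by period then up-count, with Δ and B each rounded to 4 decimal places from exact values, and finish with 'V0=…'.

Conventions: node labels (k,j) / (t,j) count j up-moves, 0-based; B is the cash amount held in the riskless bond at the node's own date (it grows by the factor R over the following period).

No-arbitrage ⇒ martingale measure with p* = (R−d)/(u−d) = 0.8000.
Payoffs at expiry: V(2,0)=39.5000, V(2,1)=272.6900, V(2,2)=109.6800
Node (1,0) S=116.9200: V=(p*·272.6900+(1−p*)·39.5000)/1.02=221.6196; Δ=(272.6900−39.5000)/(127.4428−86.5208)=5.6984; B=V−Δ·S=-444.6375
Node (1,1) S=172.2200: V=(p*·109.6800+(1−p*)·272.6900)/1.02=139.4922; Δ=(109.6800−272.6900)/(187.7198−127.4428)=-2.7043; B=V−Δ·S=605.2350
Node (0,0) S=158.0000: V=(p*·139.4922+(1−p*)·221.6196)/1.02=152.8604; Δ=(139.4922−221.6196)/(172.2200−116.9200)=-1.4851; B=V−Δ·S=387.5103
Verification: the root portfolio costs Δ(0,0)·S0 + B(0,0) = 152.8604, matching V0.

(0,0): Delta=-1.4851 Bond=387.5103
(1,0): Delta=5.6984 Bond=-444.6375
(1,1): Delta=-2.7043 Bond=605.2350
V0=152.8604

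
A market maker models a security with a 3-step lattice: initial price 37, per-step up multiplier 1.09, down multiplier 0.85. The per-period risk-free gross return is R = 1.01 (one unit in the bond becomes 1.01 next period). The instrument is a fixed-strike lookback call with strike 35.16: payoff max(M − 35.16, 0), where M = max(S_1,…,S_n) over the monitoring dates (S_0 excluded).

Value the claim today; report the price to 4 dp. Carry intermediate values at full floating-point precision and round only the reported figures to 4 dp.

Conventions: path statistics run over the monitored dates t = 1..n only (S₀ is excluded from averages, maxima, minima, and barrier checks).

With p* = (R−d)/(u−d) = 0.6667, sum probability × payoff across the paths and divide by R^3.
Enumerate all 2^3 = 8 price paths (U = up ×1.09, D = down ×0.85); each path with k up-moves has probability p*^k·(1−p*)^(3−k).
DDD: M=31.4500, payoff=0.0000, prob=0.037037
UDD: M=40.3300, payoff=5.1700, prob=0.074074
DUD: M=34.2805, payoff=0.0000, prob=0.074074
UUD: M=43.9597, payoff=8.7997, prob=0.148148
DDU: M=31.4500, payoff=0.0000, prob=0.074074
UDU: M=40.3300, payoff=5.1700, prob=0.148148
DUU: M=37.3657, payoff=2.2057, prob=0.148148
UUU: M=47.9161, payoff=12.7561, prob=0.296296
Price = Σ prob·payoff / R^3 = 6.558902 / 1.030301 = 6.3660

price = 6.3660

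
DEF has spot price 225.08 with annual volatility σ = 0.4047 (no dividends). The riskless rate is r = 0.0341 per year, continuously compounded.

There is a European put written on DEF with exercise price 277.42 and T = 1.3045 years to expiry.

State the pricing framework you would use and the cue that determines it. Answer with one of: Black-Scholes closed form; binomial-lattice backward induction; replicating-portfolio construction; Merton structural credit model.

Key observation: a European claim on DEF (strike 277.42) — a lognormal (GBM) underlying with constant rate and volatility — has an exact closed-form value; no lattice or capital structure is involved.

framework: Black-Scholes closed form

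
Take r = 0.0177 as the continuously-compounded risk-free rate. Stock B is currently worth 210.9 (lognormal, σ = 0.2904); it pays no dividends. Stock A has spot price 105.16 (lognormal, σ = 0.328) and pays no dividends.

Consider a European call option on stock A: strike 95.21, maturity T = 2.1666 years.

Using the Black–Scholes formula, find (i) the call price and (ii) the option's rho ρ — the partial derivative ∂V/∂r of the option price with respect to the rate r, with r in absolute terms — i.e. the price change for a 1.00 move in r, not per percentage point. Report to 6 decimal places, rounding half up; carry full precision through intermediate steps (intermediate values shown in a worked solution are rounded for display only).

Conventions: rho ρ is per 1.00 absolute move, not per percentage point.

price = 26.277679
ρ = 102.737278

σ√T = 0.328·√2.1666 = 0.482795
d₁ = (ln(S/K) + (r+σ²/2)T) / (σ√T) = (ln(105.16/95.21) + (0.0177+0.328²/2)·2.1666) / 0.482795 = (0.099398 + 0.154895) / 0.482795 = 0.526709
d₂ = d₁ − σ√T = 0.526709 − 0.482795 = 0.043913
e^{−rT} = 0.962377
N(d₁) = 0.700802,  N(d₂) = 0.517513
Call price V = S·N(d₁) − K·e^{−rT}·N(d₂) = 73.696344 − 47.418664 = 26.277679
ρ = K·T·e^{−rT}·N(d₂) = 102.737278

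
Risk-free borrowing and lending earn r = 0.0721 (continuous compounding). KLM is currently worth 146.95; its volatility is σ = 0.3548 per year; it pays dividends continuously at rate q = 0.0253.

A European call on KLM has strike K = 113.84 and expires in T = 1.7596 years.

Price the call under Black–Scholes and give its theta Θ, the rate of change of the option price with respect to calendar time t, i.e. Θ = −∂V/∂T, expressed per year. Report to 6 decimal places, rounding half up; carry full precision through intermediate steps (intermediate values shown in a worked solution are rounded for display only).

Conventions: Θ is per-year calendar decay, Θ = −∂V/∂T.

price = 47.904770
Θ = -6.766324

σ√T = 0.3548·√1.7596 = 0.470642
d₁ = (ln(S/K) + (r−q+σ²/2)T) / (σ√T) = (ln(146.95/113.84) + (0.0721−0.0253+0.3548²/2)·1.7596) / 0.470642 = (0.255298 + 0.193101) / 0.470642 = 0.952741
d₂ = d₁ − σ√T = 0.952741 − 0.470642 = 0.482099
e^{−rT} = 0.880851
e^{−qT} = 0.956458
N(d₁) = 0.829639,  N(d₂) = 0.685132
Call price V = S·e^{−qT}·N(d₁) − K·e^{−rT}·N(d₂) = 116.607101 − 68.702331 = 47.904770
φ(d₁) = (1/√(2π))·e^{−d₁²/2} = 0.253398
Θ = −S·e^{−qT}·φ(d₁)·σ/(2√T) + q·S·e^{−qT}·N(d₁) − r·K·e^{−rT}·N(d₂) = −4.763045 + 2.950160 − 4.953438 = -6.766324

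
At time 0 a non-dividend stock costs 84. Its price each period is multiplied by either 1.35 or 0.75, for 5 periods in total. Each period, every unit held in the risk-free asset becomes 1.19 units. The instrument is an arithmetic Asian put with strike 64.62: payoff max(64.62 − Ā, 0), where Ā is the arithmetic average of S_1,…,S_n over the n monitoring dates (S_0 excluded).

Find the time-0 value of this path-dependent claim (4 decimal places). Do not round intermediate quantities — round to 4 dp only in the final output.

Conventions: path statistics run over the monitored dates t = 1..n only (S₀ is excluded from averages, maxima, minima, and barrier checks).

price = 0.1954

Under the martingale measure an up-move has probability p* = 0.7333; value the claim as the probability-weighted average of per-path payoffs, discounted 5 periods at R = 1.19.
Enumerate all 2^5 = 32 price paths (U = up ×1.35, D = down ×0.75); each path with k up-moves has probability p*^k·(1−p*)^(5−k).
DDDDD: Ā=38.4398, payoff=26.1802, prob=0.001348
UDDDD: Ā=69.1917, payoff=0.0000, prob=0.003708
DUDDD: Ā=59.1117, payoff=5.5083, prob=0.003708
UUDDD: Ā=106.4011, payoff=0.0000, prob=0.010198
DDUDD: Ā=51.5517, payoff=13.0683, prob=0.003708
UDUDD: Ā=92.7931, payoff=0.0000, prob=0.010198
DUUDD: Ā=82.7131, payoff=0.0000, prob=0.010198
UUUDD: Ā=148.8836, payoff=0.0000, prob=0.028044
DDDUD: Ā=45.8817, payoff=18.7383, prob=0.003708
UDDUD: Ā=82.5871, payoff=0.0000, prob=0.010198
DUDUD: Ā=72.5071, payoff=0.0000, prob=0.010198
UUDUD: Ā=130.5128, payoff=0.0000, prob=0.028044
DDUUD: Ā=64.9471, payoff=0.0000, prob=0.010198
UDUUD: Ā=116.9048, payoff=0.0000, prob=0.028044
DUUUD: Ā=106.8248, payoff=0.0000, prob=0.028044
UUUUD: Ā=192.2846, payoff=0.0000, prob=0.077121
DDDDU: Ā=41.6292, payoff=22.9908, prob=0.003708
UDDDU: Ā=74.9326, payoff=0.0000, prob=0.010198
DUDDU: Ā=64.8526, payoff=0.0000, prob=0.010198
UUDDU: Ā=116.7347, payoff=0.0000, prob=0.028044
DDUDU: Ā=57.2926, payoff=7.3274, prob=0.010198
UDUDU: Ā=103.1267, payoff=0.0000, prob=0.028044
DUUDU: Ā=93.0467, payoff=0.0000, prob=0.028044
UUUDU: Ā=167.4840, payoff=0.0000, prob=0.077121
DDDUU: Ā=51.6226, payoff=12.9974, prob=0.010198
UDDUU: Ā=92.9207, payoff=0.0000, prob=0.028044
DUDUU: Ā=82.8407, payoff=0.0000, prob=0.028044
UUDUU: Ā=149.1132, payoff=0.0000, prob=0.077121
DDUUU: Ā=75.2807, payoff=0.0000, prob=0.028044
UDUUU: Ā=135.5052, payoff=0.0000, prob=0.077121
DUUUU: Ā=125.4252, payoff=0.0000, prob=0.077121
UUUUU: Ā=225.7654, payoff=0.0000, prob=0.212084
Price = Σ prob·payoff / R^5 = 0.466205 / 2.386354 = 0.1954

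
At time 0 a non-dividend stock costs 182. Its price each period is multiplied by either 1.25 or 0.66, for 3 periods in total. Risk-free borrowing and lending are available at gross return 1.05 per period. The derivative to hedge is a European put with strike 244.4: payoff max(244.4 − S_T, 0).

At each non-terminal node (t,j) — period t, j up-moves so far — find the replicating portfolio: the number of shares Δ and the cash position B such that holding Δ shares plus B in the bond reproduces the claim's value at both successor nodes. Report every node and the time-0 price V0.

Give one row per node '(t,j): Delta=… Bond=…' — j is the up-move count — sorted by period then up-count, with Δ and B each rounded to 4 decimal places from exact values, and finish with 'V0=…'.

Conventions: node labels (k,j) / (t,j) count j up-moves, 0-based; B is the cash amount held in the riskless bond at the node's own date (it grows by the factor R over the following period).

(0,0): Delta=-0.5901 Bond=164.2253
(1,0): Delta=-1.0000 Bond=221.6780
(1,1): Delta=-0.4791 Bond=147.1846
(2,0): Delta=-1.0000 Bond=232.7619
(2,1): Delta=-1.0000 Bond=232.7619
(2,2): Delta=-0.3380 Bond=114.4320
V0=56.8335

Risk-neutral probability p* = (R−d)/(u−d) = (1.05−0.66)/(1.25−0.66) = 0.6610.
Expiry values: V(3,0)=192.0757, V(3,1)=145.3010, V(3,2)=56.7125, V(3,3)=0.0000
  t=2,j=0: stock 79.2792 → up 99.0990 (V=145.3010), down 52.3243 (V=192.0757). Price 153.4827; hedge Δ=-1.0000, bond B=232.7619.
  t=2,j=1: stock 150.1500 → up 187.6875 (V=56.7125), down 99.0990 (V=145.3010). Price 82.6119; hedge Δ=-1.0000, bond B=232.7619.
  t=2,j=2: stock 284.3750 → up 355.4688 (V=0.0000), down 187.6875 (V=56.7125). Price 18.3091; hedge Δ=-0.3380, bond B=114.4320.
  t=1,j=0: stock 120.1200 → up 150.1500 (V=82.6119), down 79.2792 (V=153.4827). Price 101.5580; hedge Δ=-1.0000, bond B=221.6780.
  t=1,j=1: stock 227.5000 → up 284.3750 (V=18.3091), down 150.1500 (V=82.6119). Price 38.1968; hedge Δ=-0.4791, bond B=147.1846.
  t=0,j=0: stock 182.0000 → up 227.5000 (V=38.1968), down 120.1200 (V=101.5580). Price 56.8335; hedge Δ=-0.5901, bond B=164.2253.
Sanity check at the root: Δ(0,0)·S0 + B(0,0) reproduces V0 = 56.8335.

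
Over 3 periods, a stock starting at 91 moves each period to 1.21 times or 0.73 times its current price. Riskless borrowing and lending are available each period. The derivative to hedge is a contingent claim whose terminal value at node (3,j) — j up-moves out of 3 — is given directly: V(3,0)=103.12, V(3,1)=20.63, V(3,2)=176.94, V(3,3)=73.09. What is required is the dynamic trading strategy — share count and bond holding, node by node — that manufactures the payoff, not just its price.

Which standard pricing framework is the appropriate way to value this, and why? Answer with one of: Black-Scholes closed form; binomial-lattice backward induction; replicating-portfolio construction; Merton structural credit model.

framework: replicating-portfolio construction

Key observation: the mandate to exhibit the hedge at every date and state singles out the replicating-portfolio construction on the 3-period tree with factors 1.21 and 0.73 from 91.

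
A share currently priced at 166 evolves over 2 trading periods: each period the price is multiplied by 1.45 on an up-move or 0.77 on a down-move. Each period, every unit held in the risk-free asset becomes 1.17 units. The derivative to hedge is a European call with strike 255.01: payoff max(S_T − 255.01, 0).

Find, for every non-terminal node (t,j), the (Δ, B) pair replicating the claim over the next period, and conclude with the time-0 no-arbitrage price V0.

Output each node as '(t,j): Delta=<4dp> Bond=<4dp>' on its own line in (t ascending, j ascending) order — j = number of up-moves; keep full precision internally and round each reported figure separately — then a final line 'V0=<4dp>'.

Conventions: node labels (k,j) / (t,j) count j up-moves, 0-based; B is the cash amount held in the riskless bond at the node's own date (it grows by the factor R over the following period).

(0,0): Delta=0.4187 Bond=-45.7417
(1,0): Delta=0.0000 Bond=0.0000
(1,1): Delta=0.5743 Bond=-90.9802
V0=23.7619

Under the risk-neutral measure, an up-move has probability p* = (R−d)/(u−d) = 0.5882 and values discount at R = 1.17.
Payoffs at expiry: V(2,0)=0.0000, V(2,1)=0.0000, V(2,2)=94.0050
Node (1,0) S=127.8200: V=(p*·0.0000+(1−p*)·0.0000)/1.17=0.0000; Δ=(0.0000−0.0000)/(185.3390−98.4214)=0.0000; B=V−Δ·S=0.0000
Node (1,1) S=240.7000: V=(p*·94.0050+(1−p*)·0.0000)/1.17=47.2624; Δ=(94.0050−0.0000)/(349.0150−185.3390)=0.5743; B=V−Δ·S=-90.9802
Node (0,0) S=166.0000: V=(p*·47.2624+(1−p*)·0.0000)/1.17=23.7619; Δ=(47.2624−0.0000)/(240.7000−127.8200)=0.4187; B=V−Δ·S=-45.7417
Check: Δ(0,0)·S0 + B(0,0) = 23.7619 = V0.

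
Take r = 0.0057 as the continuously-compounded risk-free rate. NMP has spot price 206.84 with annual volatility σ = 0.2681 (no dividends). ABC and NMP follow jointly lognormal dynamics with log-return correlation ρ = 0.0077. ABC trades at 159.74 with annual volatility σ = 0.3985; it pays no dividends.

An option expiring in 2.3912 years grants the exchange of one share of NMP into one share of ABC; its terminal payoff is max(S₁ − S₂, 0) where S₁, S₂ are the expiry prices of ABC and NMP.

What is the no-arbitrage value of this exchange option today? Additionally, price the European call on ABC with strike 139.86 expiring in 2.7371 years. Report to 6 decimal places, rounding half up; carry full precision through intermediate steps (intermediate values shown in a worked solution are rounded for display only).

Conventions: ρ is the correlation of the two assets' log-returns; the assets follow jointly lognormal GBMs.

exchange price = 32.382259
price(ABC call K=139.86) = 50.374517

σ_eff = √(σ₁² + σ₂² − 2ρσ₁σ₂) = √(0.3985² + 0.2681² − 2·0.0077·0.3985·0.2681) = 0.478576
d₁ = (ln(S₁/S₂) + (q₂ − q₁ + σ_eff²/2)T) / (σ_eff√T) = (ln(159.74/206.84) + (0.0 − 0.0 + 0.114517)·2.3912) / 0.740046 = 0.020858
d₂ = d₁ − σ_eff√T = 0.020858 − 0.740046 = -0.719188
N(d₁) = 0.508320,  N(d₂) = 0.236013
V = S₁·e^{−q₁T}·N(d₁) − S₂·e^{−q₂T}·N(d₂) = 81.199104 − 48.816845 = 32.382259
[vanilla: ABC call K=139.86]
σ√T = 0.3985·√2.7371 = 0.659286
d₁ = (ln(S/K) + (r+σ²/2)T) / (σ√T) = (ln(159.74/139.86) + (0.0057+0.3985²/2)·2.7371) / 0.659286 = (0.132906 + 0.232930) / 0.659286 = 0.554897
d₂ = d₁ − σ√T = 0.554897 − 0.659286 = -0.104388
e^{−rT} = 0.984520
N(d₁) = 0.710518,  N(d₂) = 0.458431
price = S·N(d₁) − K·e^{−rT}·N(d₂) = 113.498073 − 63.123556 = 50.374517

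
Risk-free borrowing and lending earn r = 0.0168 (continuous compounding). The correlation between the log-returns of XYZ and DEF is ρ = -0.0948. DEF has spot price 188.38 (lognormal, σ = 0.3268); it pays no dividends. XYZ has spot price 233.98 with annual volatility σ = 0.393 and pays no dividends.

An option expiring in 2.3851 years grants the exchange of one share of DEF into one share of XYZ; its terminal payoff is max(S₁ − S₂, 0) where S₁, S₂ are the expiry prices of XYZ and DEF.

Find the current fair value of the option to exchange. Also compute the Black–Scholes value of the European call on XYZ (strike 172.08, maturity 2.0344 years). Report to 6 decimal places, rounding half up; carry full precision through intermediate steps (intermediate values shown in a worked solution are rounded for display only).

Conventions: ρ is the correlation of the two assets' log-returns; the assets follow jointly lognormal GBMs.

σ_eff = √(σ₁² + σ₂² − 2ρσ₁σ₂) = √(0.393² + 0.3268² − 2·-0.0948·0.393·0.3268) = 0.534414
d₁ = (ln(S₁/S₂) + (q₂ − q₁ + σ_eff²/2)T) / (σ_eff√T) = (ln(233.98/188.38) + (0.0 − 0.0 + 0.142799)·2.3851) / 0.825336 = 0.675318
d₂ = d₁ − σ_eff√T = 0.675318 − 0.825336 = -0.150018
N(d₁) = 0.750263,  N(d₂) = 0.440375
V = S₁·e^{−q₁T}·N(d₁) − S₂·e^{−q₂T}·N(d₂) = 175.546563 − 82.957864 = 92.588699
[vanilla: XYZ call K=172.08]
σ√T = 0.393·√2.0344 = 0.560545
d₁ = (ln(S/K) + (r+σ²/2)T) / (σ√T) = (ln(233.98/172.08) + (0.0168+0.393²/2)·2.0344) / 0.560545 = (0.307276 + 0.191283) / 0.560545 = 0.889419
d₂ = d₁ − σ√T = 0.889419 − 0.560545 = 0.328874
e^{−rT} = 0.966400
N(d₁) = 0.813111,  N(d₂) = 0.628874
price = S·N(d₁) − K·e^{−rT}·N(d₂) = 190.251713 − 104.580574 = 85.671140

exchange price = 92.588699
price(XYZ call K=172.08) = 85.671140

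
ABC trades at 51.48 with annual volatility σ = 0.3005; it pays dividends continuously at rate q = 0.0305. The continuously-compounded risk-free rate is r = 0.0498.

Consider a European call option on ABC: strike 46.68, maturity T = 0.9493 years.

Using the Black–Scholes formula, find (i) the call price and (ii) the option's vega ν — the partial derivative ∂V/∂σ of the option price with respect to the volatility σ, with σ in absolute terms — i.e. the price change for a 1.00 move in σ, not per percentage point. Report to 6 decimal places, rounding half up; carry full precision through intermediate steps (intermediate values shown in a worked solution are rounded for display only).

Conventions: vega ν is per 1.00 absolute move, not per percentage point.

σ√T = 0.3005·√0.9493 = 0.292783
d₁ = (ln(S/K) + (r−q+σ²/2)T) / (σ√T) = (ln(51.48/46.68) + (0.0498−0.0305+0.3005²/2)·0.9493) / 0.292783 = (0.097878 + 0.061183) / 0.292783 = 0.543269
d₂ = d₁ − σ√T = 0.543269 − 0.292783 = 0.250486
e^{−rT} = 0.953825
e^{−qT} = 0.971461
N(d₁) = 0.706528,  N(d₂) = 0.598894
Call price V = S·e^{−qT}·N(d₁) − K·e^{−rT}·N(d₂) = 35.334043 − 26.665492 = 8.668551
φ(d₁) = (1/√(2π))·e^{−d₁²/2} = 0.344208
ν = S·e^{−qT}·φ(d₁)·√T = 16.772076

price = 8.668551
ν = 16.772076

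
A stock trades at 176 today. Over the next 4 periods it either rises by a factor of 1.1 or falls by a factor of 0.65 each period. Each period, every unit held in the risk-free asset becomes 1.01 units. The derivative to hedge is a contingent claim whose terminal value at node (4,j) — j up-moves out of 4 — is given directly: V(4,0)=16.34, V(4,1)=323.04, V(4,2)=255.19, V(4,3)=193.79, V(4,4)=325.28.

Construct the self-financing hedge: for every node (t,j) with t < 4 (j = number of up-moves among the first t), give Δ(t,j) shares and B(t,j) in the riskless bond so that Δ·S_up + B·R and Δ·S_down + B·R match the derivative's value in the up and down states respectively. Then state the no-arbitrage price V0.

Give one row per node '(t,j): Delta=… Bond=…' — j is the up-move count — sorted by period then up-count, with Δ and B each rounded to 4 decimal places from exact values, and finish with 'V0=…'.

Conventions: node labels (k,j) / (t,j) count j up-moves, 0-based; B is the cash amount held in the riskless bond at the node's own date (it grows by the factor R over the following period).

(0,0): Delta=0.4863 Bond=164.3592
(1,0): Delta=-0.9281 Bond=327.8170
(1,1): Delta=0.6953 Bond=125.5492
(2,0): Delta=0.2089 Bond=246.5466
(2,1): Delta=-1.0961 Bond=352.2324
(2,2): Delta=0.9599 Bond=70.4478
(3,0): Delta=14.1010 Bond=-422.4466
(3,1): Delta=-1.8433 Bond=416.8768
(3,2): Delta=-0.9857 Bond=340.4741
(3,3): Delta=1.2474 Bond=3.8218
V0=249.9550

Under the risk-neutral measure, an up-move has probability p* = (R−d)/(u−d) = 0.8000 and values discount at R = 1.01.
Terminal payoffs: V(4,0)=16.3400, V(4,1)=323.0400, V(4,2)=255.1900, V(4,3)=193.7900, V(4,4)=325.2800
(3,0): S=48.3340. Δ = (V_up−V_dn)/(S_up−S_dn) = (323.0400−16.3400)/(53.1674−31.4171) = 14.1010. V = [p*·323.0400 + (1−p*)·16.3400]/1.01 = 259.1089. B = V − Δ·S = -422.4466.
(3,1): S=81.7960. Δ = (V_up−V_dn)/(S_up−S_dn) = (255.1900−323.0400)/(89.9756−53.1674) = -1.8433. V = [p*·255.1900 + (1−p*)·323.0400]/1.01 = 266.0990. B = V − Δ·S = 416.8768.
(3,2): S=138.4240. Δ = (V_up−V_dn)/(S_up−S_dn) = (193.7900−255.1900)/(152.2664−89.9756) = -0.9857. V = [p*·193.7900 + (1−p*)·255.1900]/1.01 = 204.0297. B = V − Δ·S = 340.4741.
(3,3): S=234.2560. Δ = (V_up−V_dn)/(S_up−S_dn) = (325.2800−193.7900)/(257.6816−152.2664) = 1.2474. V = [p*·325.2800 + (1−p*)·193.7900]/1.01 = 296.0218. B = V − Δ·S = 3.8218.
(2,0): S=74.3600. Δ = (V_up−V_dn)/(S_up−S_dn) = (266.0990−259.1089)/(81.7960−48.3340) = 0.2089. V = [p*·266.0990 + (1−p*)·259.1089]/1.01 = 262.0802. B = V − Δ·S = 246.5466.
(2,1): S=125.8400. Δ = (V_up−V_dn)/(S_up−S_dn) = (204.0297−266.0990)/(138.4240−81.7960) = -1.0961. V = [p*·204.0297 + (1−p*)·266.0990]/1.01 = 214.3006. B = V − Δ·S = 352.2324.
(2,2): S=212.9600. Δ = (V_up−V_dn)/(S_up−S_dn) = (296.0218−204.0297)/(234.2560−138.4240) = 0.9599. V = [p*·296.0218 + (1−p*)·204.0297]/1.01 = 274.8746. B = V − Δ·S = 70.4478.
(1,0): S=114.4000. Δ = (V_up−V_dn)/(S_up−S_dn) = (214.3006−262.0802)/(125.8400−74.3600) = -0.9281. V = [p*·214.3006 + (1−p*)·262.0802]/1.01 = 221.6401. B = V − Δ·S = 327.8170.
(1,1): S=193.6000. Δ = (V_up−V_dn)/(S_up−S_dn) = (274.8746−214.3006)/(212.9600−125.8400) = 0.6953. V = [p*·274.8746 + (1−p*)·214.3006]/1.01 = 260.1582. B = V − Δ·S = 125.5492.
(0,0): S=176.0000. Δ = (V_up−V_dn)/(S_up−S_dn) = (260.1582−221.6401)/(193.6000−114.4000) = 0.4863. V = [p*·260.1582 + (1−p*)·221.6401]/1.01 = 249.9550. B = V − Δ·S = 164.3592.
Sanity check at the root: Δ(0,0)·S0 + B(0,0) reproduces V0 = 249.9550.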